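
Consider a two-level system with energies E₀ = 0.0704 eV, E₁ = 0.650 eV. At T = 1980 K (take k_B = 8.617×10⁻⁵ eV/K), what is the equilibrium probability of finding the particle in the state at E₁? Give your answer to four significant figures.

k_BT = 8.617×10⁻⁵ × 1980 K = 0.170617 eV.
Eᵢ/kT = 0.412620, 3.80970.
Z = Σ e^(−Eᵢ/kT) = e^(−0.412620) + e^(−3.80970) = 0.661914 + 0.0221548 = 0.684069.
P₁ = e^(−E₁/kT) / Z = 0.0221548/0.684069 = 0.03239.

0.03239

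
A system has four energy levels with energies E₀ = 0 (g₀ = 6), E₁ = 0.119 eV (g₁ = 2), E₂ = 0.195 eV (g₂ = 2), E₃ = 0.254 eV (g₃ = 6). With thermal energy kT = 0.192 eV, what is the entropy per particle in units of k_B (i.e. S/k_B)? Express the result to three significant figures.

Eᵢ/kT = 0, 0.61979, 1.0156, 1.3229.
Z = Σ gᵢe^(−Eᵢ/kT) = 6·e^(−0) + 2·e^(−0.61979) + 2·e^(−1.0156) + 6·e^(−1.3229) = 6.0000 + 1.0761 + 0.72437 + 1.5982 = 9.3987.
⟨E⟩ = Σ EᵢPᵢ = 0.071845 eV.
S/k_B = ln Z + ⟨E⟩/kT = ln(9.3987) + 0.071845/0.192 = 2.2406 + 0.37419 = 2.61.

2.61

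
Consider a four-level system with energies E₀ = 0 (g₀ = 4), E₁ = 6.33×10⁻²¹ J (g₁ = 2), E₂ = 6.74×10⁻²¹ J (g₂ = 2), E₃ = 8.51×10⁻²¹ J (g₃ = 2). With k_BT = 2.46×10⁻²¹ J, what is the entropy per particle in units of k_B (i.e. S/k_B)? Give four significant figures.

1.691

Eᵢ/kT = 0, 2.57317, 2.73984, 3.45935.
Z = Σ gᵢe^(−Eᵢ/kT) = 4·e^(−0) + 2·e^(−2.57317) + 2·e^(−2.73984) + 2·e^(−3.45935) = 4.00000 + 0.152587 + 0.129161 + 0.0629004 = 4.34465.
⟨E⟩ = Σ EᵢPᵢ = 0.545891 ×10⁻²¹ J.
S/k_B = ln Z + ⟨E⟩/kT = ln(4.34465) + 0.545891/2.46 = 1.46895 + 0.221907 = 1.691.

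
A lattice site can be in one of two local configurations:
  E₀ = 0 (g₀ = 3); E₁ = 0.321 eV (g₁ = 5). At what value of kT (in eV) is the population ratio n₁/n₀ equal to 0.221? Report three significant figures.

0.159 eV

n₁/n₀ = (g₁/g₀) exp[−(E₁−E₀)/kT] = 0.221.
⇒ (E₁−E₀)/kT = ln((5/3)/0.221) = ln(7.5415) = 2.0204.
kT = 0.321 eV / 2.0204 = 0.159 eV.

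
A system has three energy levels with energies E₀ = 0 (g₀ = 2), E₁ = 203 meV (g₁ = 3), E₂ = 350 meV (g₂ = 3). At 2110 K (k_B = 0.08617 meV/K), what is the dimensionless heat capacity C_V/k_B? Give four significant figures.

k_BT = 0.08617 × 2110 K = 181.819 meV.
Eᵢ/kT = 0, 1.11649, 1.92499.
Z = Σ gᵢe^(−Eᵢ/kT) = 2·e^(−0) + 3·e^(−1.11649) + 3·e^(−1.92499) = 2.00000 + 0.982281 + 0.437632 = 3.41991.
⟨E⟩ = 103.095 meV, ⟨E²⟩ = 27512.1 meV².
C_V/k_B = (⟨E²⟩ − ⟨E⟩²)/(kT)² = (27512.1 − 10628.6)/33058.1 = 0.5107.

0.5107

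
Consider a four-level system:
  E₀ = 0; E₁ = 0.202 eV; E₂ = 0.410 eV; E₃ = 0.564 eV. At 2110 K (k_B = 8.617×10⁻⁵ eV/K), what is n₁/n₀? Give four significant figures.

k_BT = 8.617×10⁻⁵ × 2110 K = 0.181819 eV.
n₁/n₀ = exp[−(E₁−E₀)/kT] = exp(−(0.202 eV)/(0.181819 eV)) = exp(-1.11100) = 0.3292.

0.3292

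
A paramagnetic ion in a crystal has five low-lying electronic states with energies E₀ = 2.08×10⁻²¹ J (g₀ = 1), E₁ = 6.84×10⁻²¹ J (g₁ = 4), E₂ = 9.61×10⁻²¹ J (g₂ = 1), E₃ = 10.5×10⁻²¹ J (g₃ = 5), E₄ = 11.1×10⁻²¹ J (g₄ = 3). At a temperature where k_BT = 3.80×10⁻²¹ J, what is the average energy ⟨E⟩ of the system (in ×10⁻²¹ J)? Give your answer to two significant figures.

Eᵢ/kT = 0.5474, 1.800, 2.529, 2.763, 2.921.
Z = Σ gᵢe^(−Eᵢ/kT) = 1·e^(−0.5474) + 4·e^(−1.800) + 1·e^(−2.529) + 5·e^(−2.763) + 3·e^(−2.921) = 0.5785 + 0.6612 + 0.07974 + 0.3155 + 0.1616 = 1.797.
⟨E⟩ = Σ Eᵢ gᵢe^(−Eᵢ/kT) / Z = (2.08·0.5785 + 6.84·0.6612 + 9.61·0.07974 + 10.5·0.3155 + 11.1·0.1616) / 1.797 = 6.5 ×10⁻²¹ J.

6.5 ×10⁻²¹ J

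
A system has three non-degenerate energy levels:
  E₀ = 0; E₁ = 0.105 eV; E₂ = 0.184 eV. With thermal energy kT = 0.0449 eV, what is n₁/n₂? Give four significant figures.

n₁/n₂ = exp[−(E₁−E₂)/kT] = exp(−(-0.079 eV)/(0.0449 eV)) = exp(1.75947) = 5.809.

5.809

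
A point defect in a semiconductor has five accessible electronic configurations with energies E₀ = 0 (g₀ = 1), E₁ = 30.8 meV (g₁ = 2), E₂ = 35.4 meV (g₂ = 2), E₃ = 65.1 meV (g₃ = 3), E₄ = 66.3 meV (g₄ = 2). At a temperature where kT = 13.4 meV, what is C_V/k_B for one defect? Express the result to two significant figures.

Eᵢ/kT = 0, 2.299, 2.642, 4.858, 4.948.
Z = Σ gᵢe^(−Eᵢ/kT) = 1·e^(−0) + 2·e^(−2.299) + 2·e^(−2.642) + 3·e^(−4.858) + 2·e^(−4.948) = 1.000 + 0.2007 + 0.1424 + 0.02330 + 0.01420 = 1.381.
⟨E⟩ = 9.906 meV, ⟨E²⟩ = 383.8 meV².
C_V/k_B = (⟨E²⟩ − ⟨E⟩²)/(kT)² = (383.8 − 98.13)/179.6 = 1.6.

1.6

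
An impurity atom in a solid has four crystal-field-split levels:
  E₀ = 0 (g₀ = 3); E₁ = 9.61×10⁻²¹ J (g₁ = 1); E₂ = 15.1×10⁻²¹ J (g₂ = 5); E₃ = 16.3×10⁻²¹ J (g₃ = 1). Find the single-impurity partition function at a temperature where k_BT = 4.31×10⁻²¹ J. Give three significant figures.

Eᵢ/kT = 0, 2.2297, 3.5035, 3.7819.
Z = Σ gᵢe^(−Eᵢ/kT) = 3·e^(−0) + 1·e^(−2.2297) + 5·e^(−3.5035) + 1·e^(−3.7819) = 3.0000 + 0.10756 + 0.15046 + 0.022779 = 3.2808.

Z = 3.28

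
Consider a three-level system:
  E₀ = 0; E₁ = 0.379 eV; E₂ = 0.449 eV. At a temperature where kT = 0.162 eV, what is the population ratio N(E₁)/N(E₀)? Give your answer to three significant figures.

n₁/n₀ = exp[−(E₁−E₀)/kT] = exp(−(0.379 eV)/(0.162 eV)) = exp(-2.3395) = 0.0964.

0.0964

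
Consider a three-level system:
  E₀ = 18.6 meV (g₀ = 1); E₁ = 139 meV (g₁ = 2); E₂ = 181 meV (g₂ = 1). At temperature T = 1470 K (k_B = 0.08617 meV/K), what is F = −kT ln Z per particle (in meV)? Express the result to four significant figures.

-72.36 meV

k_BT = 0.08617 × 1470 K = 126.670 meV.
Eᵢ/kT = 0.146838, 1.09734, 1.42891.
Z = Σ gᵢe^(−Eᵢ/kT) = 1·e^(−0.146838) + 2·e^(−1.09734) + 1·e^(−1.42891) = 0.863434 + 0.667515 + 0.239570 = 1.77052.
F = −kT ln Z = −126.670 × ln(1.77052) = −126.670 × 0.571273 = -72.36 meV.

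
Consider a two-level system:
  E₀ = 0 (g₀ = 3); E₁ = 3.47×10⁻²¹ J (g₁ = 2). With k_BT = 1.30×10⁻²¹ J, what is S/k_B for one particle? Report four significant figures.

Eᵢ/kT = 0, 2.66923.
Z = Σ gᵢe^(−Eᵢ/kT) = 3·e^(−0) + 2·e^(−2.66923) = 3.00000 + 0.138611 = 3.13861.
⟨E⟩ = Σ EᵢPᵢ = 0.153246 ×10⁻²¹ J.
S/k_B = ln Z + ⟨E⟩/kT = ln(3.13861) + 0.153246/1.30 = 1.14378 + 0.117882 = 1.262.

1.262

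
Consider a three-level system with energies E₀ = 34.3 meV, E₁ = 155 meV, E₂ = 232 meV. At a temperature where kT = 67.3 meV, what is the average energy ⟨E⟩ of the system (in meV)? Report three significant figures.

59.4 meV

Eᵢ/kT = 0.50966, 2.3031, 3.4473.
Z = Σ e^(−Eᵢ/kT) = e^(−0.50966) + e^(−2.3031) + e^(−3.4473) = 0.60070 + 0.099949 + 0.031831 = 0.73248.
⟨E⟩ = Σ Eᵢ e^(−Eᵢ/kT) / Z = (34.3·0.60070 + 155·0.099949 + 232·0.031831) / 0.73248 = 59.4 meV.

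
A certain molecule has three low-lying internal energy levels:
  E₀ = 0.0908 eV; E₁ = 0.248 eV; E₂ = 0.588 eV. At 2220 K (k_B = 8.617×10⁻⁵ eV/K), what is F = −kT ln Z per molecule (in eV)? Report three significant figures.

0.0115 eV

k_BT = 8.617×10⁻⁵ × 2220 K = 0.19130 eV.
Eᵢ/kT = 0.47465, 1.2964, 3.0737.
Z = Σ e^(−Eᵢ/kT) = e^(−0.47465) + e^(−1.2964) + e^(−3.0737) = 0.62210 + 0.27351 + 0.046250 = 0.94186.
F = −kT ln Z = −0.19130 × ln(0.94186) = −0.19130 × -0.059899 = 0.0115 eV.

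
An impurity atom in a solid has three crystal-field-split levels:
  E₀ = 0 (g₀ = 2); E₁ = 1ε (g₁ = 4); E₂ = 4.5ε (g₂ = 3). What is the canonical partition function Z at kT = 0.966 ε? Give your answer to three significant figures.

Z = 3.45

Eᵢ/kT = 0, 1.0352, 4.6584.
Z = Σ gᵢe^(−Eᵢ/kT) = 2·e^(−0) + 4·e^(−1.0352) + 3·e^(−4.6584) = 2.0000 + 1.4206 + 0.028445 = 3.4490.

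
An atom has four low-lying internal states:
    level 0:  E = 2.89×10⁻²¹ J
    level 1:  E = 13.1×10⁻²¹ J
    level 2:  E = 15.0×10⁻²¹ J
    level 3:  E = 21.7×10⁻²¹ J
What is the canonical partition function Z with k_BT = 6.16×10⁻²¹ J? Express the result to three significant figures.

Eᵢ/kT = 0.46916, 2.1266, 2.4351, 3.5227.
Z = Σ e^(−Eᵢ/kT) = e^(−0.46916) + e^(−2.1266) + e^(−2.4351) + e^(−3.5227) = 0.62553 + 0.11924 + 0.087589 + 0.029520 = 0.86188.

Z = 0.862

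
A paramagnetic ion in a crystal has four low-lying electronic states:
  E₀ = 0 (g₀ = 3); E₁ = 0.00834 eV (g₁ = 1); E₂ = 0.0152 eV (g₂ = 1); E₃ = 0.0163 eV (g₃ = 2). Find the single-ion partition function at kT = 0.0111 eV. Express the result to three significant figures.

Z = 4.19

Eᵢ/kT = 0, 0.75135, 1.3694, 1.4685.
Z = Σ gᵢe^(−Eᵢ/kT) = 3·e^(−0) + 1·e^(−0.75135) + 1·e^(−1.3694) + 2·e^(−1.4685) = 3.0000 + 0.47173 + 0.25426 + 0.46054 = 4.1865.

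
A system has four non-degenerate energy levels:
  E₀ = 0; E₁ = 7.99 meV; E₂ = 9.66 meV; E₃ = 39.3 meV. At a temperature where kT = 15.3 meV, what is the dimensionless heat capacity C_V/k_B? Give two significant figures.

Eᵢ/kT = 0, 0.5222, 0.6314, 2.569.
Z = Σ e^(−Eᵢ/kT) = e^(−0) + e^(−0.5222) + e^(−0.6314) + e^(−2.569) = 1.000 + 0.5932 + 0.5318 + 0.07661 = 2.202.
⟨E⟩ = 5.853 meV, ⟨E²⟩ = 93.47 meV².
C_V/k_B = (⟨E²⟩ − ⟨E⟩²)/(kT)² = (93.47 − 34.26)/234.1 = 0.25.

0.25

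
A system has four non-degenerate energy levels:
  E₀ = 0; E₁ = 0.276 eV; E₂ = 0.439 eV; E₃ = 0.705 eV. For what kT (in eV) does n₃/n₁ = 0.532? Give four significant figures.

n₃/n₁ = exp[−(E₃−E₁)/kT] = 0.532.
⇒ (E₃−E₁)/kT = ln(1/0.532) = ln(1.87970) = 0.631112.
kT = 0.429 eV / 0.631112 = 0.6798 eV.

0.6798 eV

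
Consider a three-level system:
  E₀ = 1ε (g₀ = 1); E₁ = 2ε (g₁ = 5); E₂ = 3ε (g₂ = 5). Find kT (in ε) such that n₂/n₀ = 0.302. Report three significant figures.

n₂/n₀ = (g₂/g₀) exp[−(E₂−E₀)/kT] = 0.302.
⇒ (E₂−E₀)/kT = ln((5/1)/0.302) = ln(16.556) = 2.8067.
kT = 2ε / 2.8067 = 0.713 ε.

0.713 ε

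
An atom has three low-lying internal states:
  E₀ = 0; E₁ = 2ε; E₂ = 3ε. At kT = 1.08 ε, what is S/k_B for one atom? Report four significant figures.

0.5782

Eᵢ/kT = 0, 1.85185, 2.77778.
Z = Σ e^(−Eᵢ/kT) = e^(−0) + e^(−1.85185) + e^(−2.77778) = 1.00000 + 0.156947 + 0.0621764 = 1.21912.
⟨E⟩ = Σ EᵢPᵢ = 0.410479 ε.
S/k_B = ln Z + ⟨E⟩/kT = ln(1.21912) + 0.410479/1.08 = 0.198129 + 0.380073 = 0.5782.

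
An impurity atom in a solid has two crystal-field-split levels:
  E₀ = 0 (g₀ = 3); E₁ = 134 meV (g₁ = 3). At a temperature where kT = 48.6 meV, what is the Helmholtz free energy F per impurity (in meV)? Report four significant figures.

-56.38 meV

Eᵢ/kT = 0, 2.75720.
Z = Σ gᵢe^(−Eᵢ/kT) = 3·e^(−0) + 3·e^(−2.75720) = 3.00000 + 0.190408 = 3.19041.
F = −kT ln Z = −48.6 × ln(3.19041) = −48.6 × 1.16015 = -56.38 meV.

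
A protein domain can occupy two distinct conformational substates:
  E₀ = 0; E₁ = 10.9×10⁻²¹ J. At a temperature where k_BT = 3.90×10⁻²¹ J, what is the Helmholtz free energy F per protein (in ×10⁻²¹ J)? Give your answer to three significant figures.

-0.231 ×10⁻²¹ J

Eᵢ/kT = 0, 2.7949.
Z = Σ e^(−Eᵢ/kT) = e^(−0) + e^(−2.7949) = 1.0000 + 0.061121 = 1.0611.
F = −kT ln Z = −3.90 × ln(1.0611) = −3.90 × 0.059306 = -0.231 ×10⁻²¹ J.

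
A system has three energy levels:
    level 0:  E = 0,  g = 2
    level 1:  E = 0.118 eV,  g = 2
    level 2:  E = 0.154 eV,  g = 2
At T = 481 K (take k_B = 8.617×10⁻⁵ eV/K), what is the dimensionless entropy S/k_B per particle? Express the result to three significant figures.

k_BT = 8.617×10⁻⁵ × 481 K = 0.041448 eV.
Eᵢ/kT = 0, 2.8469, 3.7155.
Z = Σ gᵢe^(−Eᵢ/kT) = 2·e^(−0) + 2·e^(−2.8469) + 2·e^(−3.7155) = 2.0000 + 0.11605 + 0.048687 = 2.1647.
⟨E⟩ = Σ EᵢPᵢ = 0.0097897 eV.
S/k_B = ln Z + ⟨E⟩/kT = ln(2.1647) + 0.0097897/0.041448 = 0.77228 + 0.23619 = 1.01.

1.01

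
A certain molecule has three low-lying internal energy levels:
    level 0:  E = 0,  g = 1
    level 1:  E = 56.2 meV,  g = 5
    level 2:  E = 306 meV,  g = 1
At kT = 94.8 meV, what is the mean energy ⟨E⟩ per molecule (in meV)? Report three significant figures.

Eᵢ/kT = 0, 0.59283, 3.2278.
Z = Σ gᵢe^(−Eᵢ/kT) = 1·e^(−0) + 5·e^(−0.59283) + 1·e^(−3.2278) = 1.0000 + 2.7638 + 0.039645 = 3.8034.
⟨E⟩ = Σ Eᵢ gᵢe^(−Eᵢ/kT) / Z = (0·1.0000 + 56.2·2.7638 + 306·0.039645) / 3.8034 = 44.0 meV.

44.0 meV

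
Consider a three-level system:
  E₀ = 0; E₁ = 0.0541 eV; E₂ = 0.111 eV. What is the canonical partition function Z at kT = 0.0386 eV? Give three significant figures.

Z = 1.30

Eᵢ/kT = 0, 1.4016, 2.8756.
Z = Σ e^(−Eᵢ/kT) = e^(−0) + e^(−1.4016) + e^(−2.8756) = 1.0000 + 0.24620 + 0.056382 = 1.3026.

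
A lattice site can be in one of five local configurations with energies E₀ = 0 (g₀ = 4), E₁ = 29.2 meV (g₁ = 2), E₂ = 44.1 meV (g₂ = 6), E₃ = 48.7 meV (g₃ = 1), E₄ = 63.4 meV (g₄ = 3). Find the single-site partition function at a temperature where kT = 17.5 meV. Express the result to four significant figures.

Eᵢ/kT = 0, 1.66857, 2.52000, 2.78286, 3.62286.
Z = Σ gᵢe^(−Eᵢ/kT) = 4·e^(−0) + 2·e^(−1.66857) + 6·e^(−2.52000) + 1·e^(−2.78286) + 3·e^(−3.62286) = 4.00000 + 0.377033 + 0.482758 + 0.0618613 + 0.0801186 = 5.00177.

Z = 5.002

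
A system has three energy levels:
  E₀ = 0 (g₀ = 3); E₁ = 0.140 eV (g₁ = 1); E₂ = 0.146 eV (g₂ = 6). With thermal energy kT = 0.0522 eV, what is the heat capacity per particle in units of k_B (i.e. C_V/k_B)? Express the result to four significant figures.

Eᵢ/kT = 0, 2.68199, 2.79693.
Z = Σ gᵢe^(−Eᵢ/kT) = 3·e^(−0) + 1·e^(−2.68199) + 6·e^(−2.79693) = 3.00000 + 0.0684268 + 0.365982 = 3.43441.
⟨E⟩ = 0.0183476 eV, ⟨E²⟩ = 0.00266201 eV².
C_V/k_B = (⟨E²⟩ − ⟨E⟩²)/(kT)² = (0.00266201 − 0.000336634)/0.00272484 = 0.8534.

0.8534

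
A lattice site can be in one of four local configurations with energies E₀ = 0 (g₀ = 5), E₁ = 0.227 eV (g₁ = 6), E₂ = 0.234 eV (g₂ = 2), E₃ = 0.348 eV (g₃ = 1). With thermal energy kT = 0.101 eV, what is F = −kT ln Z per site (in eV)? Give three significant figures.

-0.179 eV

Eᵢ/kT = 0, 2.2475, 2.3168, 3.4455.
Z = Σ gᵢe^(−Eᵢ/kT) = 5·e^(−0) + 6·e^(−2.2475) + 2·e^(−2.3168) + 1·e^(−3.4455) = 5.0000 + 0.63398 + 0.19718 + 0.031889 = 5.8630.
F = −kT ln Z = −0.101 × ln(5.8630) = −0.101 × 1.7687 = -0.179 eV.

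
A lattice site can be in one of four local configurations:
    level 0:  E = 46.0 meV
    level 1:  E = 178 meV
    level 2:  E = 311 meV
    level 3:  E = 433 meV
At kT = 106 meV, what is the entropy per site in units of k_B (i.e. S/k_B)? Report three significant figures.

0.805

Eᵢ/kT = 0.43396, 1.6792, 2.9340, 4.0849.
Z = Σ e^(−Eᵢ/kT) = e^(−0.43396) + e^(−1.6792) + e^(−2.9340) + e^(−4.0849) = 0.64794 + 0.18652 + 0.053184 + 0.016825 = 0.90447.
⟨E⟩ = Σ EᵢPᵢ = 96.002 meV.
S/k_B = ln Z + ⟨E⟩/kT = ln(0.90447) + 96.002/106 = -0.10041 + 0.90568 = 0.805.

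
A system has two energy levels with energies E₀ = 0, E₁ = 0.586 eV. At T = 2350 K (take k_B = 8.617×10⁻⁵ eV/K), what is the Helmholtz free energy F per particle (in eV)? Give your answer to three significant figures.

k_BT = 8.617×10⁻⁵ × 2350 K = 0.20250 eV.
Eᵢ/kT = 0, 2.8938.
Z = Σ e^(−Eᵢ/kT) = e^(−0) + e^(−2.8938) = 1.0000 + 0.055365 = 1.0554.
F = −kT ln Z = −0.20250 × ln(1.0554) = −0.20250 × 0.053920 = -0.0109 eV.

-0.0109 eV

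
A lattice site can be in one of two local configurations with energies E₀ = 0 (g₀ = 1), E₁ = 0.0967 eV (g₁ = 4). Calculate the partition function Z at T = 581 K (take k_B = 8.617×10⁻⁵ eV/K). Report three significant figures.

Z = 1.58

k_BT = 8.617×10⁻⁵ × 581 K = 0.050065 eV.
Eᵢ/kT = 0, 1.9315.
Z = Σ gᵢe^(−Eᵢ/kT) = 1·e^(−0) + 4·e^(−1.9315) = 1.0000 + 0.57972 = 1.5797.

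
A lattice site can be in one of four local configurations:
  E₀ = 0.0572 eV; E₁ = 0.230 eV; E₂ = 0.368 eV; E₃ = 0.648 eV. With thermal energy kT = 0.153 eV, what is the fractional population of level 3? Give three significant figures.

Eᵢ/kT = 0.37386, 1.5033, 2.4052, 4.2353.
Z = Σ e^(−Eᵢ/kT) = e^(−0.37386) + e^(−1.5033) + e^(−2.4052) + e^(−4.2353) = 0.68807 + 0.22240 + 0.090247 + 0.014475 = 1.0152.
P₃ = e^(−E₃/kT) / Z = 0.014475/1.0152 = 0.0143.

0.0143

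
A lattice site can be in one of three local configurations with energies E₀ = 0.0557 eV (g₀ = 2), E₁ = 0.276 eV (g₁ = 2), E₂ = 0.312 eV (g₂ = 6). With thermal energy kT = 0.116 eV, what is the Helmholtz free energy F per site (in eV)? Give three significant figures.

-0.0701 eV

Eᵢ/kT = 0.48017, 2.3793, 2.6897.
Z = Σ gᵢe^(−Eᵢ/kT) = 2·e^(−0.48017) + 2·e^(−2.3793) + 6·e^(−2.6897) = 1.2374 + 0.18523 + 0.40741 = 1.8300.
F = −kT ln Z = −0.116 × ln(1.8300) = −0.116 × 0.60432 = -0.0701 eV.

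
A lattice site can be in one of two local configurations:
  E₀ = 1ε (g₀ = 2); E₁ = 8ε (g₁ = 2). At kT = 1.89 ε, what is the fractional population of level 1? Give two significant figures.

0.024

Eᵢ/kT = 0.5291, 4.233.
Z = Σ gᵢe^(−Eᵢ/kT) = 2·e^(−0.5291) + 2·e^(−4.233) = 1.178 + 0.02902 = 1.207.
P₁ = g₁ e^(−E₁/kT) / Z = 0.02902/1.207 = 0.024.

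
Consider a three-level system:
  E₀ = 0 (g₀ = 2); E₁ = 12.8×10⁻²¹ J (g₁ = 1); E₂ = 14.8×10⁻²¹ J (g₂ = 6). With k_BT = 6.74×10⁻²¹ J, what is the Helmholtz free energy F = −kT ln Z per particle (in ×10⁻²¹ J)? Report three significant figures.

Eᵢ/kT = 0, 1.8991, 2.1958.
Z = Σ gᵢe^(−Eᵢ/kT) = 2·e^(−0) + 1·e^(−1.8991) + 6·e^(−2.1958) = 2.0000 + 0.14970 + 0.66762 = 2.8173.
F = −kT ln Z = −6.74 × ln(2.8173) = −6.74 × 1.0358 = -6.98 ×10⁻²¹ J.

-6.98 ×10⁻²¹ J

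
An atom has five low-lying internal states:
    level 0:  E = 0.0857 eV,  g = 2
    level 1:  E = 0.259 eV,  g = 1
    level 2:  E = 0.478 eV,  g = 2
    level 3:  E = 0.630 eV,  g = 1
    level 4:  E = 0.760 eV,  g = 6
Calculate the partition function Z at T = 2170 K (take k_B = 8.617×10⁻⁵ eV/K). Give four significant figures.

k_BT = 8.617×10⁻⁵ × 2170 K = 0.186989 eV.
Eᵢ/kT = 0.458316, 1.38511, 2.55630, 3.36918, 4.06441.
Z = Σ gᵢe^(−Eᵢ/kT) = 2·e^(−0.458316) + 1·e^(−1.38511) + 2·e^(−2.55630) + 1·e^(−3.36918) + 6·e^(−4.06441) = 1.26470 + 0.250296 + 0.155183 + 0.0344178 + 0.103039 = 1.80764.

Z = 1.808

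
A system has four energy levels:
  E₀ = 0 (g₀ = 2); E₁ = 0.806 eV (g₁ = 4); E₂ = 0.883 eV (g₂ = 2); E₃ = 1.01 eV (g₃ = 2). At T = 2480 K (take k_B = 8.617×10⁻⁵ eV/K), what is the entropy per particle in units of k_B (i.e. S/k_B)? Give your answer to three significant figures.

1.02

k_BT = 8.617×10⁻⁵ × 2480 K = 0.21370 eV.
Eᵢ/kT = 0, 3.7716, 4.1320, 4.7263.
Z = Σ gᵢe^(−Eᵢ/kT) = 2·e^(−0) + 4·e^(−3.7716) + 2·e^(−4.1320) + 2·e^(−4.7263) = 2.0000 + 0.092061 + 0.032101 + 0.017718 = 2.1419.
⟨E⟩ = Σ EᵢPᵢ = 0.056231 eV.
S/k_B = ln Z + ⟨E⟩/kT = ln(2.1419) + 0.056231/0.21370 = 0.76169 + 0.26313 = 1.02.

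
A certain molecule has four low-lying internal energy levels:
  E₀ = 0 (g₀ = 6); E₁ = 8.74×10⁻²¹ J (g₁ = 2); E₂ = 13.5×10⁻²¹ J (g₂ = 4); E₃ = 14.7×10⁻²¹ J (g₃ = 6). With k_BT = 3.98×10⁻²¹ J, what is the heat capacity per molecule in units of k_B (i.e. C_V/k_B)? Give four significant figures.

0.6630

Eᵢ/kT = 0, 2.19598, 3.39196, 3.69347.
Z = Σ gᵢe^(−Eᵢ/kT) = 6·e^(−0) + 2·e^(−2.19598) + 4·e^(−3.39196) + 6·e^(−3.69347) = 6.00000 + 0.222499 + 0.134571 + 0.149313 = 6.50638.
⟨E⟩ = 0.915448, ⟨E²⟩ = 11.3407.
C_V/k_B = (⟨E²⟩ − ⟨E⟩²)/(kT)² = (11.3407 − 0.838045)/15.8404 = 0.6630.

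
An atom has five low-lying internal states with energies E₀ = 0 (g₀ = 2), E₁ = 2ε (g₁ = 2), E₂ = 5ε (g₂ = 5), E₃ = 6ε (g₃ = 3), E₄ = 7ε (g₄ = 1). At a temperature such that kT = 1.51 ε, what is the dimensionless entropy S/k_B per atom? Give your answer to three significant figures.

1.59

Eᵢ/kT = 0, 1.3245, 3.3113, 3.9735, 4.6358.
Z = Σ gᵢe^(−Eᵢ/kT) = 2·e^(−0) + 2·e^(−1.3245) + 5·e^(−3.3113) + 3·e^(−3.9735) + 1·e^(−4.6358) = 2.0000 + 0.53187 + 0.18234 + 0.056422 + 0.0096983 = 2.7803.
⟨E⟩ = Σ EᵢPᵢ = 0.85669 ε.
S/k_B = ln Z + ⟨E⟩/kT = ln(2.7803) + 0.85669/1.51 = 1.0226 + 0.56734 = 1.59.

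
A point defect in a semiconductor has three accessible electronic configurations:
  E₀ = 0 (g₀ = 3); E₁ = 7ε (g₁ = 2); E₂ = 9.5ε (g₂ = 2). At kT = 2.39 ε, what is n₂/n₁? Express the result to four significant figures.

0.3513

n₂/n₁ = (g₂/g₁) exp[−(E₂−E₁)/kT] = (2/2) × exp(−(2.5ε)/(2.39ε)) = (2/2) × exp(-1.04603) = 0.3513.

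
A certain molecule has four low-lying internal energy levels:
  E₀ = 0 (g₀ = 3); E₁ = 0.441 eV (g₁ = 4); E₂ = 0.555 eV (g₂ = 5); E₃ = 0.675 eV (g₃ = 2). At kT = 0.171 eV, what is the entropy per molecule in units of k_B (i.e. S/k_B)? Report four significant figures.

Eᵢ/kT = 0, 2.57895, 3.24561, 3.94737.
Z = Σ gᵢe^(−Eᵢ/kT) = 3·e^(−0) + 4·e^(−2.57895) + 5·e^(−3.24561) + 2·e^(−3.94737) = 3.00000 + 0.303414 + 0.194724 + 0.0386108 = 3.53675.
⟨E⟩ = Σ EᵢPᵢ = 0.0757587 eV.
S/k_B = ln Z + ⟨E⟩/kT = ln(3.53675) + 0.0757587/0.171 = 1.26321 + 0.443033 = 1.706.

1.706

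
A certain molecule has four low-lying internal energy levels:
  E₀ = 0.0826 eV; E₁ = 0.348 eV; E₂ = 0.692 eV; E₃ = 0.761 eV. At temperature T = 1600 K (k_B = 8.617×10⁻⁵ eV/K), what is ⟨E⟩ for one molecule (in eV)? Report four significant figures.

k_BT = 8.617×10⁻⁵ × 1600 K = 0.137872 eV.
Eᵢ/kT = 0.599106, 2.52408, 5.01915, 5.51961.
Z = Σ e^(−Eᵢ/kT) = e^(−0.599106) + e^(−2.52408) + e^(−5.01915) + e^(−5.51961) = 0.549302 + 0.0801320 + 0.00661014 + 0.00400741 = 0.640052.
⟨E⟩ = Σ Eᵢ e^(−Eᵢ/kT) / Z = (0.0826·0.549302 + 0.348·0.0801320 + 0.692·0.00661014 + 0.761·0.00400741) / 0.640052 = 0.1264 eV.

0.1264 eV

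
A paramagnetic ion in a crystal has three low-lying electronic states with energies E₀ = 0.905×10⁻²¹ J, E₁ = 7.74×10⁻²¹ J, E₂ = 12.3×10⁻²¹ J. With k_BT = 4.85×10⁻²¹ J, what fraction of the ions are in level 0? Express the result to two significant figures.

Eᵢ/kT = 0.1866, 1.596, 2.536.
Z = Σ e^(−Eᵢ/kT) = e^(−0.1866) + e^(−1.596) + e^(−2.536) = 0.8298 + 0.2027 + 0.07918 = 1.112.
P₀ = e^(−E₀/kT) / Z = 0.8298/1.112 = 0.75.

0.75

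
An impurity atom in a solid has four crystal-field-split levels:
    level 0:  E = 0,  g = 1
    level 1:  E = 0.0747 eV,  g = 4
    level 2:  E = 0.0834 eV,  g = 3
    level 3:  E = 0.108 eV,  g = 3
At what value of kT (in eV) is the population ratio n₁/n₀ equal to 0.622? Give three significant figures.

0.0401 eV

n₁/n₀ = (g₁/g₀) exp[−(E₁−E₀)/kT] = 0.622.
⇒ (E₁−E₀)/kT = ln((4/1)/0.622) = ln(6.4309) = 1.8611.
kT = 0.0747 eV / 1.8611 = 0.0401 eV.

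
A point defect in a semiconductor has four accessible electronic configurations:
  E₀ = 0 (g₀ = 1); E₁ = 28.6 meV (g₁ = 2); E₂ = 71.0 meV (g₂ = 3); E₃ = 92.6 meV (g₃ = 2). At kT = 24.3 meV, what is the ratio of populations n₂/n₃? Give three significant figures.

3.65

n₂/n₃ = (g₂/g₃) exp[−(E₂−E₃)/kT] = (3/2) × exp(−(-21.6 meV)/(24.3 meV)) = (3/2) × exp(0.88889) = 3.65.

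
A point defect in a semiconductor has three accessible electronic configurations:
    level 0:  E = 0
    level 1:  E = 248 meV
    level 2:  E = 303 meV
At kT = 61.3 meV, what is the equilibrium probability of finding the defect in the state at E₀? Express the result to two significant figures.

Eᵢ/kT = 0, 4.046, 4.943.
Z = Σ e^(−Eᵢ/kT) = e^(−0) + e^(−4.046) + e^(−4.943) = 1.000 + 0.01749 + 0.007133 = 1.025.
P₀ = e^(−E₀/kT) / Z = 1.000/1.025 = 0.98.

0.98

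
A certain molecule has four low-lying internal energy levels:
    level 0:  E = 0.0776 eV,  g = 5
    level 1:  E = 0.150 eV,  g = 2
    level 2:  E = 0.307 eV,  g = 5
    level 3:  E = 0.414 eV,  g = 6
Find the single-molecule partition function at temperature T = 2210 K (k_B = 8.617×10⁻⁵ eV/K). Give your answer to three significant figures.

Z = 5.92

k_BT = 8.617×10⁻⁵ × 2210 K = 0.19044 eV.
Eᵢ/kT = 0.40748, 0.78765, 1.6121, 2.1739.
Z = Σ gᵢe^(−Eᵢ/kT) = 5·e^(−0.40748) + 2·e^(−0.78765) + 5·e^(−1.6121) + 6·e^(−2.1739) = 3.3266 + 0.90983 + 0.99734 + 0.68240 = 5.9162.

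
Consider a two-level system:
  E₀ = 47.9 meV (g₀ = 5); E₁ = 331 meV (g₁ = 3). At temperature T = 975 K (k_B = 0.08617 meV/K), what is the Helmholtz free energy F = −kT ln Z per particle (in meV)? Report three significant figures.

-89.0 meV

k_BT = 0.08617 × 975 K = 84.016 meV.
Eᵢ/kT = 0.57013, 3.9397.
Z = Σ gᵢe^(−Eᵢ/kT) = 5·e^(−0.57013) + 3·e^(−3.9397) = 2.8273 + 0.058362 = 2.8857.
F = −kT ln Z = −84.016 × ln(2.8857) = −84.016 × 1.0598 = -89.0 meV.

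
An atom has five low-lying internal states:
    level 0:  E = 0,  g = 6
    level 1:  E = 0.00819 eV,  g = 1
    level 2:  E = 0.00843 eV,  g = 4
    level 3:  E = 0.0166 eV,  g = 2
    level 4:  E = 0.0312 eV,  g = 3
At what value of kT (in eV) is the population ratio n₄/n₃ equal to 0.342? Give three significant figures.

n₄/n₃ = (g₄/g₃) exp[−(E₄−E₃)/kT] = 0.342.
⇒ (E₄−E₃)/kT = ln((3/2)/0.342) = ln(4.3860) = 1.4784.
kT = 0.0146 eV / 1.4784 = 0.00988 eV.

0.00988 eV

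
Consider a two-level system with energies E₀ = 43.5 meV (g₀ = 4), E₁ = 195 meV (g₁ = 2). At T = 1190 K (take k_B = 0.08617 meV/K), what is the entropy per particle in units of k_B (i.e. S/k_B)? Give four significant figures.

1.646

k_BT = 0.08617 × 1190 K = 102.542 meV.
Eᵢ/kT = 0.424216, 1.90166.
Z = Σ gᵢe^(−Eᵢ/kT) = 4·e^(−0.424216) + 2·e^(−1.90166) = 2.61713 + 0.298641 = 2.91577.
⟨E⟩ = Σ EᵢPᵢ = 59.0171 meV.
S/k_B = ln Z + ⟨E⟩/kT = ln(2.91577) + 59.0171/102.542 = 1.07013 + 0.575541 = 1.646.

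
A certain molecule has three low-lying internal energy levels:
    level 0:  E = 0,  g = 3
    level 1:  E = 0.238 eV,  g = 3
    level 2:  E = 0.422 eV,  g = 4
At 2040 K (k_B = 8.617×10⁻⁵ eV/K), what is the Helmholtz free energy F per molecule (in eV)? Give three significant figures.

-0.250 eV

k_BT = 8.617×10⁻⁵ × 2040 K = 0.17579 eV.
Eᵢ/kT = 0, 1.3539, 2.4006.
Z = Σ gᵢe^(−Eᵢ/kT) = 3·e^(−0) + 3·e^(−1.3539) + 4·e^(−2.4006) = 3.0000 + 0.77469 + 0.36265 = 4.1373.
F = −kT ln Z = −0.17579 × ln(4.1373) = −0.17579 × 1.4200 = -0.250 eV.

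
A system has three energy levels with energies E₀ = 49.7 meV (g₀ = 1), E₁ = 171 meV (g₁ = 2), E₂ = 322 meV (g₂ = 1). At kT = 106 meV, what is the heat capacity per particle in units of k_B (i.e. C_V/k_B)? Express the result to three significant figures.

0.490

Eᵢ/kT = 0.46887, 1.6132, 3.0377.
Z = Σ gᵢe^(−Eᵢ/kT) = 1·e^(−0.46887) + 2·e^(−1.6132) + 1·e^(−3.0377) = 0.62571 + 0.39850 + 0.047945 = 1.0722.
⟨E⟩ = 106.96 meV, ⟨E²⟩ = 16946 meV².
C_V/k_B = (⟨E²⟩ − ⟨E⟩²)/(kT)² = (16946 − 11440)/11236 = 0.490.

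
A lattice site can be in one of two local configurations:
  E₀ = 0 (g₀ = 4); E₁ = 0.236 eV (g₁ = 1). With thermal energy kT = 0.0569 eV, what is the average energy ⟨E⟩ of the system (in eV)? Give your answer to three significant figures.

0.000929 eV

Eᵢ/kT = 0, 4.1476.
Z = Σ gᵢe^(−Eᵢ/kT) = 4·e^(−0) + 1·e^(−4.1476) = 4.0000 + 0.015802 = 4.0158.
⟨E⟩ = Σ Eᵢ gᵢe^(−Eᵢ/kT) / Z = (0·4.0000 + 0.236·0.015802) / 4.0158 = 0.000929 eV.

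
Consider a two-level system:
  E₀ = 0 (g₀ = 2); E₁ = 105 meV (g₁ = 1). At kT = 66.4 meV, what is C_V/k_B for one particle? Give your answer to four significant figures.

0.2115

Eᵢ/kT = 0, 1.58133.
Z = Σ gᵢe^(−Eᵢ/kT) = 2·e^(−0) + 1·e^(−1.58133) = 2.00000 + 0.205701 = 2.20570.
⟨E⟩ = 9.79218 meV, ⟨E²⟩ = 1028.18 meV².
C_V/k_B = (⟨E²⟩ − ⟨E⟩²)/(kT)² = (1028.18 − 95.8868)/4408.96 = 0.2115.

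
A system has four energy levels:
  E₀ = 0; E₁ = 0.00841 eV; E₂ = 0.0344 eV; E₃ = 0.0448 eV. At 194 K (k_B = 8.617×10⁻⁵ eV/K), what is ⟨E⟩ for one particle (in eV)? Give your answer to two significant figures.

0.0070 eV

k_BT = 8.617×10⁻⁵ × 194 K = 0.01672 eV.
Eᵢ/kT = 0, 0.5030, 2.057, 2.679.
Z = Σ e^(−Eᵢ/kT) = e^(−0) + e^(−0.5030) + e^(−2.057) + e^(−2.679) = 1.000 + 0.6047 + 0.1278 + 0.06863 = 1.801.
⟨E⟩ = Σ Eᵢ e^(−Eᵢ/kT) / Z = (0·1.000 + 0.00841·0.6047 + 0.0344·0.1278 + 0.0448·0.06863) / 1.801 = 0.0070 eV.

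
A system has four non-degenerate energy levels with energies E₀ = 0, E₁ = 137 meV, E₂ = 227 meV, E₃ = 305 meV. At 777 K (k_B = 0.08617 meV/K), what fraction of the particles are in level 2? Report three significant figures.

k_BT = 0.08617 × 777 K = 66.954 meV.
Eᵢ/kT = 0, 2.0462, 3.3904, 4.5554.
Z = Σ e^(−Eᵢ/kT) = e^(−0) + e^(−2.0462) + e^(−3.3904) + e^(−4.5554) = 1.0000 + 0.12923 + 0.033695 + 0.010510 = 1.1734.
P₂ = e^(−E₂/kT) / Z = 0.033695/1.1734 = 0.0287.

0.0287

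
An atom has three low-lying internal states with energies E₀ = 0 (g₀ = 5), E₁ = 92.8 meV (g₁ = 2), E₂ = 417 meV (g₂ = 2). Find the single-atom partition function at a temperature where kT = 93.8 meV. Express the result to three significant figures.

Z = 5.77

Eᵢ/kT = 0, 0.98934, 4.4456.
Z = Σ gᵢe^(−Eᵢ/kT) = 5·e^(−0) + 2·e^(−0.98934) + 2·e^(−4.4456) = 5.0000 + 0.74364 + 0.023460 = 5.7671.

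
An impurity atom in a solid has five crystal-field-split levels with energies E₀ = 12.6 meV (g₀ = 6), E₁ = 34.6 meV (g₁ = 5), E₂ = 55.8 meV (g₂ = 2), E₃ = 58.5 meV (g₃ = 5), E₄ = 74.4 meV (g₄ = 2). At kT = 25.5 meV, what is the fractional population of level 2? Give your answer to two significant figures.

0.039

Eᵢ/kT = 0.4941, 1.357, 2.188, 2.294, 2.918.
Z = Σ gᵢe^(−Eᵢ/kT) = 6·e^(−0.4941) + 5·e^(−1.357) + 2·e^(−2.188) + 5·e^(−2.294) + 2·e^(−2.918) = 3.661 + 1.287 + 0.2243 + 0.5043 + 0.1081 = 5.785.
P₂ = g₂ e^(−E₂/kT) / Z = 0.2243/5.785 = 0.039.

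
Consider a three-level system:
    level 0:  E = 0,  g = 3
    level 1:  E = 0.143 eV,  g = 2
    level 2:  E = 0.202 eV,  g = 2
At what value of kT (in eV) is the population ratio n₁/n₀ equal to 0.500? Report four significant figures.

n₁/n₀ = (g₁/g₀) exp[−(E₁−E₀)/kT] = 0.500.
⇒ (E₁−E₀)/kT = ln((2/3)/0.500) = ln(1.33333) = 0.287680.
kT = 0.143 eV / 0.287680 = 0.4971 eV.

0.4971 eV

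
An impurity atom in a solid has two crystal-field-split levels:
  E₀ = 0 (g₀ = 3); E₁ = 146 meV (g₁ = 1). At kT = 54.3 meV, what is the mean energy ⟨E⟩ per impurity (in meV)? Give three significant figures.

Eᵢ/kT = 0, 2.6888.
Z = Σ gᵢe^(−Eᵢ/kT) = 3·e^(−0) + 1·e^(−2.6888) = 3.0000 + 0.067962 = 3.0680.
⟨E⟩ = Σ Eᵢ gᵢe^(−Eᵢ/kT) / Z = (0·3.0000 + 146·0.067962) / 3.0680 = 3.23 meV.

3.23 meV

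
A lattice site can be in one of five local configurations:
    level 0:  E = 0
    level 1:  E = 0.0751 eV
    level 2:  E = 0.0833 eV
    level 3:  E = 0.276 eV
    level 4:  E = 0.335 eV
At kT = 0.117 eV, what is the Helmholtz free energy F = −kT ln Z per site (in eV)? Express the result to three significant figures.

-0.0906 eV

Eᵢ/kT = 0, 0.64188, 0.71197, 2.3590, 2.8632.
Z = Σ e^(−Eᵢ/kT) = e^(−0) + e^(−0.64188) + e^(−0.71197) + e^(−2.3590) + e^(−2.8632) = 1.0000 + 0.52630 + 0.49068 + 0.094515 + 0.057086 = 2.1686.
F = −kT ln Z = −0.117 × ln(2.1686) = −0.117 × 0.77408 = -0.0906 eV.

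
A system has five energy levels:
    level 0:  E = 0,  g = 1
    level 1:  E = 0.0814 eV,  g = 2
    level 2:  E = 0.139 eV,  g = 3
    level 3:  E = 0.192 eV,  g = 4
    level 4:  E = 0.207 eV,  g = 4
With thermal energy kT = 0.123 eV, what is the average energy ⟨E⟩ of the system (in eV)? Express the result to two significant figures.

0.12 eV

Eᵢ/kT = 0, 0.6618, 1.130, 1.561, 1.683.
Z = Σ gᵢe^(−Eᵢ/kT) = 1·e^(−0) + 2·e^(−0.6618) + 3·e^(−1.130) + 4·e^(−1.561) + 4·e^(−1.683) = 1.000 + 1.032 + 0.9691 + 0.8397 + 0.7433 = 4.584.
⟨E⟩ = Σ Eᵢ gᵢe^(−Eᵢ/kT) / Z = (0·1.000 + 0.0814·1.032 + 0.139·0.9691 + 0.192·0.8397 + 0.207·0.7433) / 4.584 = 0.12 eV.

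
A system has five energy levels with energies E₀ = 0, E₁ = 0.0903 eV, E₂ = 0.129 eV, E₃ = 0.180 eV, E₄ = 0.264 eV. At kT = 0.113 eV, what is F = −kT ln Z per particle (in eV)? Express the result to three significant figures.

Eᵢ/kT = 0, 0.79912, 1.1416, 1.5929, 2.3363.
Z = Σ e^(−Eᵢ/kT) = e^(−0) + e^(−0.79912) + e^(−1.1416) + e^(−1.5929) + e^(−2.3363) = 1.0000 + 0.44972 + 0.31931 + 0.20334 + 0.096685 = 2.0691.
F = −kT ln Z = −0.113 × ln(2.0691) = −0.113 × 0.72711 = -0.0822 eV.

-0.0822 eV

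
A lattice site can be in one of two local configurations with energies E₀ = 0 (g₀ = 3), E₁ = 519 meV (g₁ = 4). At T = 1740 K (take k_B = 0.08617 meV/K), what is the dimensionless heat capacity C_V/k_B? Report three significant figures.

0.462

k_BT = 0.08617 × 1740 K = 149.94 meV.
Eᵢ/kT = 0, 3.4614.
Z = Σ gᵢe^(−Eᵢ/kT) = 3·e^(−0) + 4·e^(−3.4614) = 3.0000 + 0.12554 = 3.1255.
⟨E⟩ = 20.846 meV, ⟨E²⟩ = 10819 meV².
C_V/k_B = (⟨E²⟩ − ⟨E⟩²)/(kT)² = (10819 − 434.56)/22482 = 0.462.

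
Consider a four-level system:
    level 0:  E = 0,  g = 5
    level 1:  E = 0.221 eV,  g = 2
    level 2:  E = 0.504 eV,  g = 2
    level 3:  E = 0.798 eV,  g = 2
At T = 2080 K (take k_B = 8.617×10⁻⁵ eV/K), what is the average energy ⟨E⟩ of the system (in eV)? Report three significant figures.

k_BT = 8.617×10⁻⁵ × 2080 K = 0.17923 eV.
Eᵢ/kT = 0, 1.2331, 2.8120, 4.4524.
Z = Σ gᵢe^(−Eᵢ/kT) = 5·e^(−0) + 2·e^(−1.2331) + 2·e^(−2.8120) + 2·e^(−4.4524) = 5.0000 + 0.58278 + 0.12017 + 0.023301 = 5.7263.
⟨E⟩ = Σ Eᵢ gᵢe^(−Eᵢ/kT) / Z = (0·5.0000 + 0.221·0.58278 + 0.504·0.12017 + 0.798·0.023301) / 5.7263 = 0.0363 eV.

0.0363 eV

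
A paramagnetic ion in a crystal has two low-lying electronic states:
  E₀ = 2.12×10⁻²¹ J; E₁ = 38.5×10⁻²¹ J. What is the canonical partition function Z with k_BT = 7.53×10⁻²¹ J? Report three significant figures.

Z = 0.761

Eᵢ/kT = 0.28154, 5.1129.
Z = Σ e^(−Eᵢ/kT) = e^(−0.28154) + e^(−5.1129) = 0.75462 + 0.0060186 = 0.76064.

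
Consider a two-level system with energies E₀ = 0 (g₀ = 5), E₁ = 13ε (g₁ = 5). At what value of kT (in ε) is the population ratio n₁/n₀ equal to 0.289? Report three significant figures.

10.5 ε

n₁/n₀ = (g₁/g₀) exp[−(E₁−E₀)/kT] = 0.289.
⇒ (E₁−E₀)/kT = ln((5/5)/0.289) = ln(3.4602) = 1.2413.
kT = 13ε / 1.2413 = 10.5 ε.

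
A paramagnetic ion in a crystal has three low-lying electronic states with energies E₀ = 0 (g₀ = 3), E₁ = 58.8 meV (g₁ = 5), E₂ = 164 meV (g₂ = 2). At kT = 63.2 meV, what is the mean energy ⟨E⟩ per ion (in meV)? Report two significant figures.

27 meV

Eᵢ/kT = 0, 0.9304, 2.595.
Z = Σ gᵢe^(−Eᵢ/kT) = 3·e^(−0) + 5·e^(−0.9304) + 2·e^(−2.595) = 3.000 + 1.972 + 0.1493 = 5.121.
⟨E⟩ = Σ Eᵢ gᵢe^(−Eᵢ/kT) / Z = (0·3.000 + 58.8·1.972 + 164·0.1493) / 5.121 = 27 meV.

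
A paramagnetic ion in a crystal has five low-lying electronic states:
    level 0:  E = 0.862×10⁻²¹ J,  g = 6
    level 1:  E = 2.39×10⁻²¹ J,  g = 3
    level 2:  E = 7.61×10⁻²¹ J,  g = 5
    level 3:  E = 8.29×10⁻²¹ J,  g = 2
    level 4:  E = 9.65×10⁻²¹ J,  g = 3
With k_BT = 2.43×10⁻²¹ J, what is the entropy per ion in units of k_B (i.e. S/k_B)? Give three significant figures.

Eᵢ/kT = 0.35473, 0.98354, 3.1317, 3.4115, 3.9712.
Z = Σ gᵢe^(−Eᵢ/kT) = 6·e^(−0.35473) + 3·e^(−0.98354) + 5·e^(−3.1317) + 2·e^(−3.4115) + 3·e^(−3.9712) = 4.2082 + 1.1220 + 0.21822 + 0.065983 + 0.056552 = 5.6710.
⟨E⟩ = Σ EᵢPᵢ = 1.5980 ×10⁻²¹ J.
S/k_B = ln Z + ⟨E⟩/kT = ln(5.6710) + 1.5980/2.43 = 1.7354 + 0.65761 = 2.39.

2.39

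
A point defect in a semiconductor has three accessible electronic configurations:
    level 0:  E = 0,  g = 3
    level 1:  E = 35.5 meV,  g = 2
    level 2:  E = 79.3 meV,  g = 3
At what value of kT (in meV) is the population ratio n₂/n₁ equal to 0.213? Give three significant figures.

22.4 meV

n₂/n₁ = (g₂/g₁) exp[−(E₂−E₁)/kT] = 0.213.
⇒ (E₂−E₁)/kT = ln((3/2)/0.213) = ln(7.0423) = 1.9519.
kT = 43.8 meV / 1.9519 = 22.4 meV.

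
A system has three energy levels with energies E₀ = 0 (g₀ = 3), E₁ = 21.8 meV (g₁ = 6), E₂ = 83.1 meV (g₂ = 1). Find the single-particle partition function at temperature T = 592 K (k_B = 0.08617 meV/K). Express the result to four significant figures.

k_BT = 0.08617 × 592 K = 51.0126 meV.
Eᵢ/kT = 0, 0.427345, 1.62901.
Z = Σ gᵢe^(−Eᵢ/kT) = 3·e^(−0) + 6·e^(−0.427345) + 1·e^(−1.62901) = 3.00000 + 3.91343 + 0.196124 = 7.10955.

Z = 7.110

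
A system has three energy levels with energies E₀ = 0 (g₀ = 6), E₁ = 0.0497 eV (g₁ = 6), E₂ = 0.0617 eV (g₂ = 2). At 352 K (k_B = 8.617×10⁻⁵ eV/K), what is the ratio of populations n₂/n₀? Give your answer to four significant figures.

0.04360

k_BT = 8.617×10⁻⁵ × 352 K = 0.0303318 eV.
n₂/n₀ = (g₂/g₀) exp[−(E₂−E₀)/kT] = (2/6) × exp(−(0.0617 eV)/(0.0303318 eV)) = (2/6) × exp(-2.03417) = 0.04360.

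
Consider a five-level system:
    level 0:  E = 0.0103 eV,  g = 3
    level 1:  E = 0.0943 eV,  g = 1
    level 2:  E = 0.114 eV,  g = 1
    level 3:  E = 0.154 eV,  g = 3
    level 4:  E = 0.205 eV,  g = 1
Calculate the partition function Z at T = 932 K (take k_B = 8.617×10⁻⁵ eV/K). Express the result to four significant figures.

k_BT = 8.617×10⁻⁵ × 932 K = 0.0803104 eV.
Eᵢ/kT = 0.128252, 1.17419, 1.41949, 1.91756, 2.55260.
Z = Σ gᵢe^(−Eᵢ/kT) = 3·e^(−0.128252) + 1·e^(−1.17419) + 1·e^(−1.41949) + 3·e^(−1.91756) + 1·e^(−2.55260) = 2.63890 + 0.309069 + 0.241837 + 0.440895 + 0.0778789 = 3.70858.

Z = 3.709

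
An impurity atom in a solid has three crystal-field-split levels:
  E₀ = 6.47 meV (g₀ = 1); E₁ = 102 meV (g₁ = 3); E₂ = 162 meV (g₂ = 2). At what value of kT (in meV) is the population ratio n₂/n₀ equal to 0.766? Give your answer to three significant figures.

162 meV

n₂/n₀ = (g₂/g₀) exp[−(E₂−E₀)/kT] = 0.766.
⇒ (E₂−E₀)/kT = ln((2/1)/0.766) = ln(2.6110) = 0.95973.
kT = 155.53 meV / 0.95973 = 162 meV.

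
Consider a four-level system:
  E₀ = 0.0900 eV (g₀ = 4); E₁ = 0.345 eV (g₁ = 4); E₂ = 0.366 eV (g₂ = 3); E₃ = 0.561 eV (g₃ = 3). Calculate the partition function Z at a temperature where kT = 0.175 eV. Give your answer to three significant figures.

Eᵢ/kT = 0.51429, 1.9714, 2.0914, 3.2057.
Z = Σ gᵢe^(−Eᵢ/kT) = 4·e^(−0.51429) + 4·e^(−1.9714) + 3·e^(−2.0914) + 3·e^(−3.2057) = 2.3917 + 0.55705 + 0.37054 + 0.12159 = 3.4409.

Z = 3.44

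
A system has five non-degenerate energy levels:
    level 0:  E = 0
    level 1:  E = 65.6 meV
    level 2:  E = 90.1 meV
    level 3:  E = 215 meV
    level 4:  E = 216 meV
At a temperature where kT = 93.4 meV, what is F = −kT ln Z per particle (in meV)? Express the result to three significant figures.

-68.2 meV

Eᵢ/kT = 0, 0.70236, 0.96467, 2.3019, 2.3126.
Z = Σ e^(−Eᵢ/kT) = e^(−0) + e^(−0.70236) + e^(−0.96467) + e^(−2.3019) + e^(−2.3126) = 1.0000 + 0.49541 + 0.38111 + 0.10007 + 0.099004 = 2.0756.
F = −kT ln Z = −93.4 × ln(2.0756) = −93.4 × 0.73025 = -68.2 meV.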